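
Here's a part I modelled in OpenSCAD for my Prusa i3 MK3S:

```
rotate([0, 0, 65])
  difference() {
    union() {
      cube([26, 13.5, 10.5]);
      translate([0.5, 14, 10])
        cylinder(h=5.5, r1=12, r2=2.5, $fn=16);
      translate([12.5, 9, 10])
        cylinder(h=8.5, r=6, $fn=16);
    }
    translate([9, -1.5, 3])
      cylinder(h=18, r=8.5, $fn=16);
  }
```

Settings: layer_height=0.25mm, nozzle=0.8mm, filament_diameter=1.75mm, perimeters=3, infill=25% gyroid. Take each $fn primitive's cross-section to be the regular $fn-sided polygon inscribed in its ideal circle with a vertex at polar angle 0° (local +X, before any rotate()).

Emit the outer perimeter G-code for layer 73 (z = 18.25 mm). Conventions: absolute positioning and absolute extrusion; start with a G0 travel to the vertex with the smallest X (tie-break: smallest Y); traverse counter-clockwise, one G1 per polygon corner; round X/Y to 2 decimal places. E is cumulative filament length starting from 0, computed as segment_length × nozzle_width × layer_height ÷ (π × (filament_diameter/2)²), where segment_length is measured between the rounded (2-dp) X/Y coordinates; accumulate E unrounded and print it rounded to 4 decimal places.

At z = 18.25 mm: the cube is absent (z outside [0, 10.5]); the cone at (0.5, 14) does not reach this height (z outside [10, 15.5]); the r=6 cylinder at (12.5, 9) gives a regular 16-gon of circumradius 6 (constant along its height); Combining (union): only the r=6 cylinder at (12.5, 9) is present, so the union is just that shape — 1 connected region; the r=8.5 cylinder at (9, -1.5) contributes a regular 16-gon of circumradius 8.5; After the difference (first − rest): starting from the result so far, the r=8.5 cylinder at (9, -1.5) partially overlaps it — only the 19.75 mm² overlap (of its 221.19 mm²) is removed, clipping the outline — 1 connected region; (rotated 65° about Z; rotation is an isometry so areas/perimeters/island counts are preserved). The outline is a single polygon with 17 vertices. Extrusion per mm of travel: 0.8 × 0.25 / (π × 0.875²) = 0.083150. Accumulating E over each segment gives final E = 3.0637.

G0 X-8.87 Y15.39 Z18.25
G1 X-8.51 Y13.08 E0.1944
G1 X-7.30 Y11.08 E0.3888
G1 X-5.41 Y9.69 E0.5838
G1 X-3.14 Y9.14 E0.7781
G1 X-3.02 Y9.16 E0.7882
G1 X-2.54 Y11.12 E0.9560
G1 X-0.58 Y13.79 E1.2314
G1 X2.26 Y15.51 E1.5074
G1 X3.00 Y15.63 E1.5698
G1 X2.76 Y17.18 E1.7002
G1 X1.55 Y19.19 E1.8953
G1 X-0.34 Y20.57 E2.0899
G1 X-2.61 Y21.13 E2.2843
G1 X-4.93 Y20.77 E2.4795
G1 X-6.93 Y19.56 E2.6739
G1 X-8.31 Y17.67 E2.8685
G1 X-8.87 Y15.39 E3.0637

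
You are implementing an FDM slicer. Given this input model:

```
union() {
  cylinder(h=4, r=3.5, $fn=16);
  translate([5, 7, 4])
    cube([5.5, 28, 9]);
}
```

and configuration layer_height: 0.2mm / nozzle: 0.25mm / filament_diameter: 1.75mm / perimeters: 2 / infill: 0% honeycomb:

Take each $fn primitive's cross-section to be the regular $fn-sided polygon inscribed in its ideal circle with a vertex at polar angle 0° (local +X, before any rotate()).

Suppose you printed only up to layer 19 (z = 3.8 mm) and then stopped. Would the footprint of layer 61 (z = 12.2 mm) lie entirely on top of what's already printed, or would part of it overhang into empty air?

Compare the two slices. At z = 3.8: the cylinder: section is a regular 16-gon, circumradius r=3.5 (area = (16/2)·3.500²·sin(360°/16) = 37.50 mm²); the cube at (5, 7) is not intersected at this z (z outside [4, 13]); Taking the union: only the r=3.5 cylinder is present, so the union is just that shape — area = 37.50 mm². At z = 12.2: the cylinder is not intersected at this z (z outside [0, 4]); the cube at (5, 7) is present — its section is the full 5.5×28 rectangle (area 154.00 mm²); Taking the union: only the 5.5×28 cube at (5, 7) is present, so the union is just that shape — area = 154.00 mm². Checking containment: at z = 12.2 the cross-section extends beyond the z = 3.8 cross-section by about 154.00 mm².

part overhangs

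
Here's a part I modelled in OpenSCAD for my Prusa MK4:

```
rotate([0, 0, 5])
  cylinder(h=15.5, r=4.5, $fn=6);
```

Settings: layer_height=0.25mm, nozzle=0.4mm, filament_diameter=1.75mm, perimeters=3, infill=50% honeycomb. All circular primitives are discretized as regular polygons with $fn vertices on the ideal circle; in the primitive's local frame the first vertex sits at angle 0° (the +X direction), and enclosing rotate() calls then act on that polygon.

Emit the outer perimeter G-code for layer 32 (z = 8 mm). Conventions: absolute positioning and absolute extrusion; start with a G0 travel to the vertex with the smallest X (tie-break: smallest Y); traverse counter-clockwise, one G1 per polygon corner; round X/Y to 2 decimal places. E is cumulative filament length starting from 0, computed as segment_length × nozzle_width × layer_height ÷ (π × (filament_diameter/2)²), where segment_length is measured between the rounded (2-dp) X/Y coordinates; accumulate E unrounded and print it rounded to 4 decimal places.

At z = 8 mm: the r=4.5 cylinder gives a regular 6-gon of circumradius 4.5 (constant along its height); (whole slice rotated 5° about Z — lengths, areas and connectivity unchanged). The outline is a single polygon with 6 vertices. Extrusion per mm of travel: 0.4 × 0.25 / (π × 0.875²) = 0.041575. Accumulating E over each segment gives final E = 1.1225.

G0 X-4.48 Y-0.39 Z8.00
G1 X-1.90 Y-4.08 E0.1872
G1 X2.58 Y-3.69 E0.3742
G1 X4.48 Y0.39 E0.5613
G1 X1.90 Y4.08 E0.7485
G1 X-2.58 Y3.69 E0.9354
G1 X-4.48 Y-0.39 E1.1225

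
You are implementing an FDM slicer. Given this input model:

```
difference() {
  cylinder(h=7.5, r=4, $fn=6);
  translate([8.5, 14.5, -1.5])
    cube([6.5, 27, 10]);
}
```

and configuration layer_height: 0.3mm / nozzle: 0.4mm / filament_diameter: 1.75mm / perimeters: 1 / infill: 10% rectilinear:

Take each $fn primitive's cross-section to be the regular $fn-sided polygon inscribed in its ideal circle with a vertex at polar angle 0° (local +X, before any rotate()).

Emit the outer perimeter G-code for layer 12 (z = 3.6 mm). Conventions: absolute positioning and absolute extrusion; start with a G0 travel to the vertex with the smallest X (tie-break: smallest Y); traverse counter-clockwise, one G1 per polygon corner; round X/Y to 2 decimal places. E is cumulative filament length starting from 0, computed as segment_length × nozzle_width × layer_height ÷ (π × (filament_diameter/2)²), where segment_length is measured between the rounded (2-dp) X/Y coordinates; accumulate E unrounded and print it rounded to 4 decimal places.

At z = 3.6 mm: the r=4 cylinder gives a regular 6-gon of circumradius 4 (constant along its height); the cube at (8.5, 14.5) (footprint 6.5×27) is included at this height; After the difference (first − rest): starting from the r=4 cylinder, the 6.5×27 cube at (8.5, 14.5) misses the remaining region (no effect) — 1 connected region. The outline is a single polygon with 6 vertices. Extrusion per mm of travel: 0.4 × 0.3 / (π × 0.875²) = 0.049890. Accumulating E over each segment gives final E = 1.1967.

G0 X-4.00 Y0.00 Z3.60
G1 X-2.00 Y-3.46 E0.1994
G1 X2.00 Y-3.46 E0.3989
G1 X4.00 Y0.00 E0.5983
G1 X2.00 Y3.46 E0.7977
G1 X-2.00 Y3.46 E0.9973
G1 X-4.00 Y0.00 E1.1967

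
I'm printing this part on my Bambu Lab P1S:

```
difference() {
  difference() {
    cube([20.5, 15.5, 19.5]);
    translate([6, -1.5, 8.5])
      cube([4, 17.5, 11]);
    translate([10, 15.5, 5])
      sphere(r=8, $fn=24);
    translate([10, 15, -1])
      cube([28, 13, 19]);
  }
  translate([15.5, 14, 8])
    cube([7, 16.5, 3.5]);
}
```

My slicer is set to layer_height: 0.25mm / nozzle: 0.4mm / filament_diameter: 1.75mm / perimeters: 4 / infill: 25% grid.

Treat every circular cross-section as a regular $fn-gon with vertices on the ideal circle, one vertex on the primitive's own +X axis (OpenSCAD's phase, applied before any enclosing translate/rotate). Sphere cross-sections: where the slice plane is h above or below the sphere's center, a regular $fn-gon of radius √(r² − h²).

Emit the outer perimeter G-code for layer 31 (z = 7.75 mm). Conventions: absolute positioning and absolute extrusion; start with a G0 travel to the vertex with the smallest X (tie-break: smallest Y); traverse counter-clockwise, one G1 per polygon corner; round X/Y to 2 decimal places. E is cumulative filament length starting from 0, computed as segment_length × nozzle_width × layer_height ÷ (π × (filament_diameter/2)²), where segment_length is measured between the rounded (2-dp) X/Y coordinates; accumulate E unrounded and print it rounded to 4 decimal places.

At z = 7.75 mm: the 20.5×15.5 cube contributes its full rectangle; the cube at (6, -1.5) is not intersected at this z (z outside [8.5, 19.5]); the r=8 sphere at (10, 15.5) contributes a regular 24-gon of circumradius √(8²−2.75²) = 7.512; the cube at (10, 15) (footprint 28×13) is included at this height; Taking the first minus the rest: starting from the 20.5×15.5 cube, the r=8 sphere at (10, 15.5) partially overlaps it — only the 87.64 mm² overlap (of its 175.29 mm²) is removed, clipping the outline; the 28×13 cube at (10, 15) partially overlaps it — only the 1.51 mm² overlap (of its 364.00 mm²) is removed, clipping the outline — 1 connected region; the cube at (15.5, 14) is not intersected at this z (z outside [8, 11.5]); After the difference (first − rest): none of the subtracted shapes is present at this height, so that combined region is unchanged — 1 connected region. The outline is a single polygon with 17 vertices. Extrusion per mm of travel: 0.4 × 0.25 / (π × 0.875²) = 0.041575. Accumulating E over each segment gives final E = 3.3084.

G0 X0.00 Y0.00 Z7.75
G1 X20.50 Y0.00 E0.8523
G1 X20.50 Y15.00 E1.4759
G1 X17.45 Y15.00 E1.6027
G1 X17.26 Y13.56 E1.6631
G1 X16.51 Y11.74 E1.7449
G1 X15.31 Y10.19 E1.8264
G1 X13.76 Y8.99 E1.9079
G1 X11.94 Y8.24 E1.9898
G1 X10.00 Y7.99 E2.0711
G1 X8.06 Y8.24 E2.1524
G1 X6.24 Y8.99 E2.2343
G1 X4.69 Y10.19 E2.3158
G1 X3.49 Y11.74 E2.3973
G1 X2.74 Y13.56 E2.4791
G1 X2.49 Y15.50 E2.5604
G1 X0.00 Y15.50 E2.6639
G1 X0.00 Y0.00 E3.3084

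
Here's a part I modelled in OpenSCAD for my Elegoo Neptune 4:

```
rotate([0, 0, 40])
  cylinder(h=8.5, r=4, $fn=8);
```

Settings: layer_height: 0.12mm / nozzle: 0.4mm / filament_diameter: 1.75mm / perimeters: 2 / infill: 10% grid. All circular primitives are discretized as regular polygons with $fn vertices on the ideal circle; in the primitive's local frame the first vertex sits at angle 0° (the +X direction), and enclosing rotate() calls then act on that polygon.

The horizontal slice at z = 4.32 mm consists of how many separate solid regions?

1

At z = 4.32 mm: the cylinder: section is a regular 8-gon, circumradius r=4; (whole slice rotated 40° about Z — lengths, areas and connectivity unchanged). The result has 1 disconnected region.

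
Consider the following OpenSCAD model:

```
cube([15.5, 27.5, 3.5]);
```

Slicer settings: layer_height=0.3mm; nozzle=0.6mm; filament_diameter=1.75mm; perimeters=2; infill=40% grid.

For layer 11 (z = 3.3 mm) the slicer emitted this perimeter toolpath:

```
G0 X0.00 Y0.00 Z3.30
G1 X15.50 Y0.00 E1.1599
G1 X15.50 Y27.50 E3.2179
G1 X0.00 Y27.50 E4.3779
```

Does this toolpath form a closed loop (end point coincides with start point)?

no

Start point (G0): (0.00, 0.00). End point (last G1): the path does not return to the start — open.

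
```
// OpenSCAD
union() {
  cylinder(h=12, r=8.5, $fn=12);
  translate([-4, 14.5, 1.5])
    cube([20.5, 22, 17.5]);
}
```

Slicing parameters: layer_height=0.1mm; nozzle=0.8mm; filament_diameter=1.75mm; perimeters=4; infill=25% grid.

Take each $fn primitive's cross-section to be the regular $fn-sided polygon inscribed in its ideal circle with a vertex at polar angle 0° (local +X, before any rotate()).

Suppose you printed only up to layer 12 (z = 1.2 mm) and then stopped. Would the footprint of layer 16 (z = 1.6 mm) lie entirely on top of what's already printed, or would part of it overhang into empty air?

Compare the two slices. At z = 1.2: the cylinder: section is a regular 12-gon, circumradius r=8.5 (area = (12/2)·8.500²·sin(360°/12) = 216.75 mm²); the cube at (-4, 14.5) is absent (z outside [1.5, 19]); Combining (union): only the r=8.5 cylinder is present, so the union is just that shape — area = 216.75 mm². At z = 1.6: the r=8.5 cylinder contributes a regular 12-gon of circumradius 8.5 (area = (12/2)·8.500²·sin(360°/12) = 216.75 mm²); the 20.5×22 cube at (-4, 14.5) contributes its full rectangle (area 451.00 mm²); Taking the union: the 2 present regions are separate (no shared area or edge), so areas and boundary lengths simply add and each stays a separate island — area = 667.75 mm². Checking containment: at z = 1.6 the cross-section extends beyond the z = 1.2 cross-section by about 451.00 mm².

part overhangs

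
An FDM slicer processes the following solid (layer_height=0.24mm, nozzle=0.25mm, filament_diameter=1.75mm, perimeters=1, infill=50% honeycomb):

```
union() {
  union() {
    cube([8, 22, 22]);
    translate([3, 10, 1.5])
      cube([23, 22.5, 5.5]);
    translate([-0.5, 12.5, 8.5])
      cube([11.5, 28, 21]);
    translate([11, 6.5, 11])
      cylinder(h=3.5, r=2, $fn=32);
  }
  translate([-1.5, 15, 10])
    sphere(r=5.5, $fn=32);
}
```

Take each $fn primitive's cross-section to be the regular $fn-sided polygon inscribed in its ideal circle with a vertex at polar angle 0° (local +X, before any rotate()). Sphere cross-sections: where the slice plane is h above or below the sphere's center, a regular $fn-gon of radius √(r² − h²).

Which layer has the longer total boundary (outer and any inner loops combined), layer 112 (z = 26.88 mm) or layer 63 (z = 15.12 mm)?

Layer 112 (z = 26.88): the cube is not intersected at this z (z outside [0, 22]); the cube at (3, 10) is absent (z outside [1.5, 7]); the cube at (-0.5, 12.5) (footprint 11.5×28) is included at this height (perimeter 79.00 mm); the cylinder at (11, 6.5) does not reach this height (z outside [11, 14.5]); Merging all regions: only the 11.5×28 cube at (-0.5, 12.5) is present, so the union is just that shape — boundary = 79.00 mm; the sphere at (-1.5, 15) does not reach this height (|z−center|=16.880 > r=5.5); Merging all regions: only that combined region is present, so the union is just that shape — boundary = 79.00 mm. So its perimeter = 79.00 mm. Layer 63 (z = 15.12): the cube (footprint 8×22) is included at this height (perimeter 60.00 mm); the cube at (3, 10) is absent (z outside [1.5, 7]); the 11.5×28 cube at (-0.5, 12.5) contributes its full rectangle (perimeter 79.00 mm); the cylinder at (11, 6.5) is absent (z outside [11, 14.5]); Combining (union): the regions partially overlap (shared area 76.00 mm²), so the edge portions inside another operand are dropped and the merged outline is re-measured after clipping — boundary = 104.00 mm; the r=5.5 sphere at (-1.5, 15) contributes a regular 32-gon of circumradius √(5.5²−5.12²) = 2.009 (perimeter = 2·32·2.009·sin(180°/32) = 12.60 mm); Taking the union: the regions partially overlap (shared area 2.47 mm²), so the edge portions inside another operand are dropped and the merged outline is re-measured after clipping — boundary = 108.94 mm. So its perimeter = 108.94 mm. Layer 63 is larger (108.94 vs 79.00 mm).

layer 63 (z = 15.12 mm)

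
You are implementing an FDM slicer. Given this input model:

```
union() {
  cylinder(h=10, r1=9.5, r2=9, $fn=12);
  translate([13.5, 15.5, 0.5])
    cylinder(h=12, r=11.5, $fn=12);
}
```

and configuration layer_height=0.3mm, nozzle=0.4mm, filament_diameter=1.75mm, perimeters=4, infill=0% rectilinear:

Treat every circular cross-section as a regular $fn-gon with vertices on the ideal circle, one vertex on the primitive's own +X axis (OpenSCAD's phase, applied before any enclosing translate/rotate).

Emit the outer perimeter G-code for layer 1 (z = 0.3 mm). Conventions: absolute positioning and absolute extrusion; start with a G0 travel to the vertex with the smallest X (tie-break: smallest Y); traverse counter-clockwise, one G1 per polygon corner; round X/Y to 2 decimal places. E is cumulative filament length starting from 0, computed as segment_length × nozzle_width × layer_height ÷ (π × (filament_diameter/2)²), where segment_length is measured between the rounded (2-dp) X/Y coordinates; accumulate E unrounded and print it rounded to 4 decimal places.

At z = 0.3 mm: the cone (r1=9.5→r2=9) has section circumradius 9.485 here — a regular 12-gon; the cylinder at (13.5, 15.5) is not intersected at this z (z outside [0.5, 12.5]); Taking the union: only the cone is present, so the union is just that shape — 1 connected region. The outline is a single polygon with 12 vertices. Extrusion per mm of travel: 0.4 × 0.3 / (π × 0.875²) = 0.049890. Accumulating E over each segment gives final E = 2.9379.

G0 X-9.48 Y0.00 Z0.30
G1 X-8.21 Y-4.74 E0.2448
G1 X-4.74 Y-8.21 E0.4896
G1 X0.00 Y-9.48 E0.7345
G1 X4.74 Y-8.21 E0.9793
G1 X8.21 Y-4.74 E1.2241
G1 X9.48 Y0.00 E1.4689
G1 X8.21 Y4.74 E1.7138
G1 X4.74 Y8.21 E1.9586
G1 X0.00 Y9.48 E2.2034
G1 X-4.74 Y8.21 E2.4482
G1 X-8.21 Y4.74 E2.6931
G1 X-9.48 Y0.00 E2.9379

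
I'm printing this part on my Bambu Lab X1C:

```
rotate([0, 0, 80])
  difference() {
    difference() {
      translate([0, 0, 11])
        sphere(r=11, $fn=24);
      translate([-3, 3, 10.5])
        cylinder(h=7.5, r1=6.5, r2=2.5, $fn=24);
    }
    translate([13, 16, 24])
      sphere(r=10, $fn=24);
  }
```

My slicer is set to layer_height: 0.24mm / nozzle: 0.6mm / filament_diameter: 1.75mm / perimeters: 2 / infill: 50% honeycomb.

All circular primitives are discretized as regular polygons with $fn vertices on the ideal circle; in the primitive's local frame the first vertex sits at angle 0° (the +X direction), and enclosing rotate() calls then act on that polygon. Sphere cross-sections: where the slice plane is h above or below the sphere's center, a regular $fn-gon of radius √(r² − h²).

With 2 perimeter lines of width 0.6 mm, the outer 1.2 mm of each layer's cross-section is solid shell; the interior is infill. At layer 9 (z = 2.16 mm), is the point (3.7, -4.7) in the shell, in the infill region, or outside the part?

shell

At z = 2.16 mm: the r=11 sphere slices to a regular 24-gon of circumradius 6.546 (√(r²−h²) with h=8.84 from center); the cone at (-3, 3) is not intersected at this z (z outside [10.5, 18]); Taking the first minus the rest: none of the subtracted shapes is present at this height, so the r=11 sphere is unchanged — 1 connected region; the sphere at (13, 16) does not reach this height (|z−center|=21.840 > r=10); After the difference (first − rest): none of the subtracted shapes is present at this height, so the result so far is unchanged — 1 connected region; (whole slice rotated 80° about Z — lengths, areas and connectivity unchanged). Overall, the cross-section is a single solid region. Undo the 80° rotation: the query point maps to (-3.986, -4.460) in the un-rotated model frame. The nearest boundary edge runs (-4.63, -4.63)→(-3.27, -5.67); distance from the point to it = 0.53 mm. The point is inside the cross-section, 0.53 mm from the nearest boundary — within the 1.2 mm shell band (2 × 0.6).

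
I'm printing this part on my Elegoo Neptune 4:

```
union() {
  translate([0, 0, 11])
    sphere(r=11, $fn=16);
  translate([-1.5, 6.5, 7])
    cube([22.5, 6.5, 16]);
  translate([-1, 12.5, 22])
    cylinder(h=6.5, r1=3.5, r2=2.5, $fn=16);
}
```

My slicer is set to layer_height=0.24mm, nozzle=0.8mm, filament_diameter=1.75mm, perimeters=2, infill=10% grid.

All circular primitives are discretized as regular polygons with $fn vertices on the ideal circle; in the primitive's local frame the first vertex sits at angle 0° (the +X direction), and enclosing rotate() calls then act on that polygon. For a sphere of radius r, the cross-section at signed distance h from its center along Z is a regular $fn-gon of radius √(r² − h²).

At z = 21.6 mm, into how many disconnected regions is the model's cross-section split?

2

At z = 21.6 mm: the r=11 sphere slices to a regular 16-gon of circumradius 2.939 (√(r²−h²) with h=10.6 from center); the cube at (-1.5, 6.5) is present — its section is the full 22.5×6.5 rectangle; the cone at (-1, 12.5) is not intersected at this z (z outside [22, 28.5]); Combining (union): the 2 present regions are separate (no shared area or edge), so areas and boundary lengths simply add and each stays a separate island — 2 connected regions. The result has 2 disconnected regions.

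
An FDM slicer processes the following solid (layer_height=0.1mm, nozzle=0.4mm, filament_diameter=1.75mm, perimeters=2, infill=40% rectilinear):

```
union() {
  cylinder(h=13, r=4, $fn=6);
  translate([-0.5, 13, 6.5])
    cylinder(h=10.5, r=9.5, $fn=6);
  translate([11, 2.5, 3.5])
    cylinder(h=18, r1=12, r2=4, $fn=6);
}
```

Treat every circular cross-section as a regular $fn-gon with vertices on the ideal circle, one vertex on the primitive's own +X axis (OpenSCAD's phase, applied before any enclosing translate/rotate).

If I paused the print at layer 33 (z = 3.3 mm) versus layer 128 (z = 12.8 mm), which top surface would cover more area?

Layer 33 (z = 3.3): the r=4 cylinder gives a regular 6-gon of circumradius 4 (constant along its height) (area = (6/2)·4.000²·sin(360°/6) = 41.57 mm²); the cylinder at (-0.5, 13) does not reach this height (z outside [6.5, 17]); the cone at (11, 2.5) is absent (z outside [3.5, 21.5]); Taking the union: only the r=4 cylinder is present, so the union is just that shape — area = 41.57 mm². So its area = 41.57 mm². Layer 128 (z = 12.8): the r=4 cylinder gives a regular 6-gon of circumradius 4 (constant along its height) (area = (6/2)·4.000²·sin(360°/6) = 41.57 mm²); the r=9.5 cylinder at (-0.5, 13) contributes a regular 6-gon of circumradius 9.5 (area = (6/2)·9.500²·sin(360°/6) = 234.48 mm²); the cone at (11, 2.5): at t=0.517 of its height the radius interpolates to r₁+(r₂−r₁)t = 7.867, giving a regular 6-gon of that circumradius (area = (6/2)·7.867²·sin(360°/6) = 160.78 mm²); Taking the union: the 3 present regions are separate (no shared area or edge), so areas and boundary lengths simply add and each stays a separate island — area = 436.83 mm². So its area = 436.83 mm². Layer 128 is larger (436.83 vs 41.57 mm²).

layer 128 (z = 12.8 mm)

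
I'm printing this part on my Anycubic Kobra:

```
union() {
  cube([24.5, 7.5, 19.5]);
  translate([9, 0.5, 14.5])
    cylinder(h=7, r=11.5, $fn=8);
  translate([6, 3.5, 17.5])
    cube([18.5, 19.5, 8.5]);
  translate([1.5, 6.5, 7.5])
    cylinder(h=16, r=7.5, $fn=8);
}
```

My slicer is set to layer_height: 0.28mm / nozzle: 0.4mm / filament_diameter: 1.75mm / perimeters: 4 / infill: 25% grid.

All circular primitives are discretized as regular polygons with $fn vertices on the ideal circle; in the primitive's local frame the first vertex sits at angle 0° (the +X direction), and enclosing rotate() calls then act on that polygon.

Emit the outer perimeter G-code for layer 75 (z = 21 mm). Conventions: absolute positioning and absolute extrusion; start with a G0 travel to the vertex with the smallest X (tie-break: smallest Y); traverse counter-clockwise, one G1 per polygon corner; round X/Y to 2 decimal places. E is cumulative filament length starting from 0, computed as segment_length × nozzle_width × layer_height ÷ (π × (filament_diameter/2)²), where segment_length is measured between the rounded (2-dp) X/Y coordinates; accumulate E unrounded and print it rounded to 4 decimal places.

At z = 21 mm: the cube is absent (z outside [0, 19.5]); the r=11.5 cylinder at (9, 0.5) contributes a regular 8-gon of circumradius 11.5; the cube at (6, 3.5) (footprint 18.5×19.5) is included at this height; the cylinder at (1.5, 6.5): section is a regular 8-gon, circumradius r=7.5; Taking the union: the regions partially overlap (shared area 171.08 mm²), so overlapping operands fuse into one piece — 1 connected region. The outline is a single polygon with 15 vertices. Extrusion per mm of travel: 0.4 × 0.28 / (π × 0.875²) = 0.046564. Accumulating E over each segment gives final E = 5.4132.

G0 X-6.00 Y6.50 Z21.00
G1 X-3.80 Y1.20 E0.2672
G1 X-2.44 Y0.63 E0.3359
G1 X-2.50 Y0.50 E0.3425
G1 X0.87 Y-7.63 E0.7523
G1 X9.00 Y-11.00 E1.1621
G1 X17.13 Y-7.63 E1.5719
G1 X20.50 Y0.50 E1.9817
G1 X19.26 Y3.50 E2.1329
G1 X24.50 Y3.50 E2.3769
G1 X24.50 Y23.00 E3.2849
G1 X6.00 Y23.00 E4.1463
G1 X6.00 Y12.14 E4.6520
G1 X1.50 Y14.00 E4.8788
G1 X-3.80 Y11.80 E5.1460
G1 X-6.00 Y6.50 E5.4132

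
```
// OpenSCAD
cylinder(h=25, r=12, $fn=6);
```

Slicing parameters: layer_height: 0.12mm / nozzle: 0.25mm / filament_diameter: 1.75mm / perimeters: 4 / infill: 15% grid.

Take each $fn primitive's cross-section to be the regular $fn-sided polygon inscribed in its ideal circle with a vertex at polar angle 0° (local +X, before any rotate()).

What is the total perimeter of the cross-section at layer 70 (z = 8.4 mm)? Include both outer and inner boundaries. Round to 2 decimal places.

72.00 mm

At z = 8.4 mm: the r=12 cylinder gives a regular 6-gon of circumradius 12 (constant along its height) (perimeter = 2·6·12.000·sin(180°/6) = 72.00 mm). Overall, the cross-section is a single solid region. Total boundary length (outer) = 72.00 mm.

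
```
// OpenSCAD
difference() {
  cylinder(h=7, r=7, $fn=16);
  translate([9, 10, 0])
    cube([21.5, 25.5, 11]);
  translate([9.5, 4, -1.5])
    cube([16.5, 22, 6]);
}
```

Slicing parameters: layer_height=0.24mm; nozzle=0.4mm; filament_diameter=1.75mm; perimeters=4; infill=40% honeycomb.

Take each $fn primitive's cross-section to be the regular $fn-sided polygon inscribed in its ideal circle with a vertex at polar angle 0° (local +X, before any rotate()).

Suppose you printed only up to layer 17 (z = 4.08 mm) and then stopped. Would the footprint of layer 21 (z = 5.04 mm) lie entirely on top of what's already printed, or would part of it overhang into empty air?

Compare the two slices. At z = 4.08: the cylinder: section is a regular 16-gon, circumradius r=7 (area = (16/2)·7.000²·sin(360°/16) = 150.01 mm²); the cube at (9, 10) is present — its section is the full 21.5×25.5 rectangle (area 548.25 mm²); the 16.5×22 cube at (9.5, 4) contributes its full rectangle (area 363.00 mm²); Taking the first minus the rest: starting from the r=7 cylinder (150.01 mm²), the 21.5×25.5 cube at (9, 10) misses the remaining region (no effect); the 16.5×22 cube at (9.5, 4) misses the remaining region (no effect) — area = 150.01 mm². At z = 5.04: the r=7 cylinder contributes a regular 16-gon of circumradius 7 (area = (16/2)·7.000²·sin(360°/16) = 150.01 mm²); the cube at (9, 10) (footprint 21.5×25.5) is included at this height (area 548.25 mm²); the cube at (9.5, 4) is absent (z outside [-1.5, 4.5]); Taking the first minus the rest: starting from the r=7 cylinder (150.01 mm²), the 21.5×25.5 cube at (9, 10) misses the remaining region (no effect) — area = 150.01 mm². Checking containment: the cross-section at z = 5.04 is a subset of the cross-section at z = 4.08.

entirely on top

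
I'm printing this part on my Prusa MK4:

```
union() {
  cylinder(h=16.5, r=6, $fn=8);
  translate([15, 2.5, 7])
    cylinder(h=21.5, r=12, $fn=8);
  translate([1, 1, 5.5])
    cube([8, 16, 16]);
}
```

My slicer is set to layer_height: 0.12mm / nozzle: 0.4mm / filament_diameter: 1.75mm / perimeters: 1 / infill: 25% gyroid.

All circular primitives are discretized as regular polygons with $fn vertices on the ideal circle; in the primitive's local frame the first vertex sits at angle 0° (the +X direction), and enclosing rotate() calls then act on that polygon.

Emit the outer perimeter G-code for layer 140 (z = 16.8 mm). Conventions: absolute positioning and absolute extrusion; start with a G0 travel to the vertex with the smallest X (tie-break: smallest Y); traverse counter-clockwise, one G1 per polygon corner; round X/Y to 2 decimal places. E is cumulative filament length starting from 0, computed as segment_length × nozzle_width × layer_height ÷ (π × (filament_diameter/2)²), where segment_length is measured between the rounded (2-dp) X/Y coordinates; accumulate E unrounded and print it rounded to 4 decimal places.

G0 X1.00 Y1.00 Z16.80
G1 X3.62 Y1.00 E0.0523
G1 X6.51 Y-5.99 E0.2032
G1 X15.00 Y-9.50 E0.3866
G1 X23.49 Y-5.99 E0.5699
G1 X27.00 Y2.50 E0.7532
G1 X23.49 Y10.99 E0.9366
G1 X15.00 Y14.50 E1.1199
G1 X9.00 Y12.01 E1.2495
G1 X9.00 Y17.00 E1.3491
G1 X1.00 Y17.00 E1.5088
G1 X1.00 Y1.00 E1.8281

At z = 16.8 mm: the cylinder does not reach this height (z outside [0, 16.5]); the r=12 cylinder at (15, 2.5) contributes a regular 8-gon of circumradius 12; the cube at (1, 1) (footprint 8×16) is included at this height; Taking the union: the regions partially overlap (shared area 45.81 mm²), so overlapping operands fuse into one piece — 1 connected region. The outline is a single polygon with 11 vertices. Extrusion per mm of travel: 0.4 × 0.12 / (π × 0.875²) = 0.019956. Accumulating E over each segment gives final E = 1.8281.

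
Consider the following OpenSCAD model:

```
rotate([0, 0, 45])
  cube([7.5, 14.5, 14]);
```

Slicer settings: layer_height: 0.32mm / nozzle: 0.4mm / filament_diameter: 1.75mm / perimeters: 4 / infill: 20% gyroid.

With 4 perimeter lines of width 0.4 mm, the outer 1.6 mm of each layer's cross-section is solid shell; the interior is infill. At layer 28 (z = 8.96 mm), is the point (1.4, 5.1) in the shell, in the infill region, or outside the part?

infill

At z = 8.96 mm: the cube is present — its section is the full 7.5×14.5 rectangle; (rotated 45° about Z; rotation is an isometry so areas/perimeters/island counts are preserved). Overall, the cross-section is a single solid region. Undo the 45° rotation: the query point maps to (4.596, 2.616) in the un-rotated model frame. The nearest boundary edge runs (0.00, 0.00)→(7.50, 0.00); distance from the point to it = 2.62 mm. The point is inside the cross-section and 2.62 mm from the nearest boundary — more than the 1.6 mm shell width (4 × 0.4), so it's in the infill interior.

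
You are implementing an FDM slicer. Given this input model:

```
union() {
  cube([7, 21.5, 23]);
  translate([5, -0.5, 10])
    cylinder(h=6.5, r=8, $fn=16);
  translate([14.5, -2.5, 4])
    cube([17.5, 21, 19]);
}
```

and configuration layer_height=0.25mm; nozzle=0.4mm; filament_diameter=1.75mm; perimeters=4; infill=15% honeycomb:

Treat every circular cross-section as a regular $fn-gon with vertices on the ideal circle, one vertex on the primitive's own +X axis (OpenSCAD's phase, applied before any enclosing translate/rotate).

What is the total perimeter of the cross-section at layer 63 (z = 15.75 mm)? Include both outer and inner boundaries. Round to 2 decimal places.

At z = 15.75 mm: the cube (footprint 7×21.5) is included at this height (perimeter 57.00 mm); the cylinder at (5, -0.5): section is a regular 16-gon, circumradius r=8 (perimeter = 2·16·8.000·sin(180°/16) = 49.94 mm); the cube at (14.5, -2.5) (footprint 17.5×21) is included at this height (perimeter 77.00 mm); Taking the union: the regions partially overlap (shared area 48.73 mm²), so the edge portions inside another operand are dropped and the merged outline is re-measured after clipping — boundary = 156.75 mm. Overall, the cross-section has 2 separate islands. Total boundary length (outer) = 156.75 mm.

156.75 mm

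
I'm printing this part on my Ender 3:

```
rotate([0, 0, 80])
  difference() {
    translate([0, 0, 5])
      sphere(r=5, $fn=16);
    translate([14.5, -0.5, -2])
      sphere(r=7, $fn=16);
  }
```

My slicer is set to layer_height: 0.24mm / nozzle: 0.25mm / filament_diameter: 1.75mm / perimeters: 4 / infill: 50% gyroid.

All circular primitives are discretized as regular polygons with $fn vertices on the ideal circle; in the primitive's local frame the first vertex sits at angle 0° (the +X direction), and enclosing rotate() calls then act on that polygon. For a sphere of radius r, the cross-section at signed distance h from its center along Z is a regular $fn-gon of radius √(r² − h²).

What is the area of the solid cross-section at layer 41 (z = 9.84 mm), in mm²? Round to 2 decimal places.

4.82 mm²

At z = 9.84 mm: the sphere: section is a regular 16-gon, circumradius = √(r²−h²) = √(5²−4.84²) = 1.255 (area = (16/2)·1.255²·sin(360°/16) = 4.82 mm²); the sphere at (14.5, -0.5) is absent (|z−center|=11.840 > r=7); After the difference (first − rest): none of the subtracted shapes is present at this height, so the r=5 sphere is unchanged — area = 4.82 mm²; (rotated 80° about Z; rotation is an isometry so areas/perimeters/island counts are preserved). Overall, the cross-section is a single solid region. Net area = 4.82 mm².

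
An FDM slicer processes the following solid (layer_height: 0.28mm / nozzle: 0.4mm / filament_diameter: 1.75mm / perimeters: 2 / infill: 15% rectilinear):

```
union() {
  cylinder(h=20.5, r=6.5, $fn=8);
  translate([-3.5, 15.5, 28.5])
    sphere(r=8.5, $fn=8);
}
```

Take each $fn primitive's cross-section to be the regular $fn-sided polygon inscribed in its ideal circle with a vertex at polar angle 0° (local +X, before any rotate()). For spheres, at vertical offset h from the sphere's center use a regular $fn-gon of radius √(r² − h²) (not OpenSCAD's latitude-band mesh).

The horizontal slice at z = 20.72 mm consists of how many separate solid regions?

1

At z = 20.72 mm: the cylinder is not intersected at this z (z outside [0, 20.5]); the r=8.5 sphere at (-3.5, 15.5) contributes a regular 8-gon of circumradius √(8.5²−7.78²) = 3.424; Merging all regions: only the r=8.5 sphere at (-3.5, 15.5) is present, so the union is just that shape — 1 connected region. The result has 1 disconnected region.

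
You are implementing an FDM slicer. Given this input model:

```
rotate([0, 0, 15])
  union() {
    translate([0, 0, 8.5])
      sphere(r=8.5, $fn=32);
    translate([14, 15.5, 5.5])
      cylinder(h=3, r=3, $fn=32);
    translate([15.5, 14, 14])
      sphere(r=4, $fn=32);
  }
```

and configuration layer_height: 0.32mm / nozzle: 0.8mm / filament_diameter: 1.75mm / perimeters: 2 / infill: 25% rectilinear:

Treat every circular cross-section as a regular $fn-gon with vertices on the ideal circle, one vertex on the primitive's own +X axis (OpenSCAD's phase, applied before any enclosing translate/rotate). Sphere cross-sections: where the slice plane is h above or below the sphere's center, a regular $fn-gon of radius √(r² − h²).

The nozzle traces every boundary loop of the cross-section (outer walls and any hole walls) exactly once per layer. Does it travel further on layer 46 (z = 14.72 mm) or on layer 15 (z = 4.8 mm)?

layer 46 (z = 14.72 mm)

Layer 46 (z = 14.72): the sphere: section is a regular 32-gon, circumradius = √(r²−h²) = √(8.5²−6.22²) = 5.793 (perimeter = 2·32·5.793·sin(180°/32) = 36.34 mm); the cylinder at (14, 15.5) does not reach this height (z outside [5.5, 8.5]); the sphere at (15.5, 14): section is a regular 32-gon, circumradius = √(r²−h²) = √(4²−0.72²) = 3.935 (perimeter = 2·32·3.935·sin(180°/32) = 24.68 mm); Taking the union: the 2 present regions are separate (no shared area or edge), so areas and boundary lengths simply add and each stays a separate island — boundary = 61.02 mm; (rotated 15° about Z; rotation is an isometry so areas/perimeters/island counts are preserved). So its perimeter = 61.02 mm. Layer 15 (z = 4.8): the r=8.5 sphere contributes a regular 32-gon of circumradius √(8.5²−3.7²) = 7.652 (perimeter = 2·32·7.652·sin(180°/32) = 48.00 mm); the cylinder at (14, 15.5) is not intersected at this z (z outside [5.5, 8.5]); the sphere at (15.5, 14) does not reach this height (|z−center|=9.200 > r=4); Taking the union: only the r=8.5 sphere is present, so the union is just that shape — boundary = 48.00 mm; (whole slice rotated 15° about Z — lengths, areas and connectivity unchanged). So its perimeter = 48.00 mm. Layer 46 is larger (61.02 vs 48.00 mm).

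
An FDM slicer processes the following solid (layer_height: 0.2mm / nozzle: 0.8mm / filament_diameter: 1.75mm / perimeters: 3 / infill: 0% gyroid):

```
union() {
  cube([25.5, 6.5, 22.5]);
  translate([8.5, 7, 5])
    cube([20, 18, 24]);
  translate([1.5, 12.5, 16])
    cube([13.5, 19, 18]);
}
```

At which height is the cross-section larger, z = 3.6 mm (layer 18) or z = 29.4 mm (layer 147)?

Layer 18 (z = 3.6): the 25.5×6.5 cube contributes its full rectangle (area 165.75 mm²); the cube at (8.5, 7) is not intersected at this z (z outside [5, 29]); the cube at (1.5, 12.5) does not reach this height (z outside [16, 34]); Taking the union: only the 25.5×6.5 cube is present, so the union is just that shape — area = 165.75 mm². So its area = 165.75 mm². Layer 147 (z = 29.4): the cube does not reach this height (z outside [0, 22.5]); the cube at (8.5, 7) does not reach this height (z outside [5, 29]); the 13.5×19 cube at (1.5, 12.5) contributes its full rectangle (area 256.50 mm²); Merging all regions: only the 13.5×19 cube at (1.5, 12.5) is present, so the union is just that shape — area = 256.50 mm². So its area = 256.50 mm². Layer 147 is larger (256.50 vs 165.75 mm²).

layer 147 (z = 29.4 mm)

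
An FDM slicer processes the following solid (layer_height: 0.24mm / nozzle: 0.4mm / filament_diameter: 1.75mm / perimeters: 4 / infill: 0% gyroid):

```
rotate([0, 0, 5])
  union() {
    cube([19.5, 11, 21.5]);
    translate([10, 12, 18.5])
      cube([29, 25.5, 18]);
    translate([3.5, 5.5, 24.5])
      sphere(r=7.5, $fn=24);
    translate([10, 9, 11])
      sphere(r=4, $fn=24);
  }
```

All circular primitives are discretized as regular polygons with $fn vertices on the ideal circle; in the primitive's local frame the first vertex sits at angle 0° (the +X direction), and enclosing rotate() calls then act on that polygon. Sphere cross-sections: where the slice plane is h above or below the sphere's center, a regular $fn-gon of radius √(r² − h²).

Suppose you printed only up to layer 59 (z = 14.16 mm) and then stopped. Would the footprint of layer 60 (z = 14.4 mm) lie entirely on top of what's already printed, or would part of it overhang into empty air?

Compare the two slices. At z = 14.16: the cube (footprint 19.5×11) is included at this height (area 214.50 mm²); the cube at (10, 12) does not reach this height (z outside [18.5, 36.5]); the sphere at (3.5, 5.5) is not intersected at this z (|z−center|=10.340 > r=7.5); the sphere at (10, 9): section is a regular 24-gon, circumradius = √(r²−h²) = √(4²−3.16²) = 2.452 (area = (24/2)·2.452²·sin(360°/24) = 18.68 mm²); Combining (union): the regions partially overlap — summed areas 233.18 mm² minus the doubly-counted overlap 17.85 mm² gives 215.33 mm² — area = 215.33 mm²; (rotated 5° about Z; rotation is an isometry so areas/perimeters/island counts are preserved). At z = 14.4: the 19.5×11 cube contributes its full rectangle (area 214.50 mm²); the cube at (10, 12) is absent (z outside [18.5, 36.5]); the sphere at (3.5, 5.5) is absent (|z−center|=10.100 > r=7.5); the r=4 sphere at (10, 9) contributes a regular 24-gon of circumradius √(4²−3.4²) = 2.107 (area = (24/2)·2.107²·sin(360°/24) = 13.79 mm²); Combining (union): the regions partially overlap — summed areas 228.29 mm² minus the doubly-counted overlap 13.71 mm² gives 214.58 mm² — area = 214.58 mm²; (rotated 5° about Z; rotation is an isometry so areas/perimeters/island counts are preserved). Checking containment: the cross-section at z = 14.4 is a subset of the cross-section at z = 14.16.

entirely on top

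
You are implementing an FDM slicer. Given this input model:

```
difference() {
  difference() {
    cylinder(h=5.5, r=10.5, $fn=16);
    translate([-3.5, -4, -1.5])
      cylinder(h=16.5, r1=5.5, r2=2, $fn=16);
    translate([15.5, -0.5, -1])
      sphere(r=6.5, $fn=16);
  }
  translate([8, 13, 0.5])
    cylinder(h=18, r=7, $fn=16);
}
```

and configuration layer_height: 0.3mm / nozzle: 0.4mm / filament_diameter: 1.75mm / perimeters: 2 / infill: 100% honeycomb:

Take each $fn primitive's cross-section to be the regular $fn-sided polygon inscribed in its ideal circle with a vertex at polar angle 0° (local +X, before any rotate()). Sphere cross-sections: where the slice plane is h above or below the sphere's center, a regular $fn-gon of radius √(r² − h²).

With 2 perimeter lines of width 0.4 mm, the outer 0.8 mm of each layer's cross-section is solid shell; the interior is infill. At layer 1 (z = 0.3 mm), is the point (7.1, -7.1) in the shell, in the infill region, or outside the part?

At z = 0.3 mm: the cylinder: section is a regular 16-gon, circumradius r=10.5; the cone at (-3.5, -4) contributes a regular 16-gon of circumradius 5.118 (interpolated between r1=5.5 and r2=2 at t=0.109); the sphere at (15.5, -0.5): section is a regular 16-gon, circumradius = √(r²−h²) = √(6.5²−1.3²) = 6.369; After the difference (first − rest): starting from the r=10.5 cylinder, the cone at (-3.5, -4) lies wholly inside it (removes its full 80.20 mm² and its 31.95 mm outline becomes a hole wall); the r=6.5 sphere at (15.5, -0.5) partially overlaps it — only the 4.45 mm² overlap (of its 124.17 mm²) is removed, clipping the outline — 1 connected region with 1 hole; the cylinder at (8, 13) is absent (z outside [0.5, 18.5]); Taking the first minus the rest: none of the subtracted shapes is present at this height, so that combined region is unchanged — 1 connected region with 1 hole. Overall, the cross-section is one region with 1 hole. The nearest boundary edge runs (9.70, -4.02)→(7.42, -7.42); distance from the point to it = 0.45 mm. The point is inside the cross-section, 0.45 mm from the nearest boundary — within the 0.8 mm shell band (2 × 0.4).

shell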